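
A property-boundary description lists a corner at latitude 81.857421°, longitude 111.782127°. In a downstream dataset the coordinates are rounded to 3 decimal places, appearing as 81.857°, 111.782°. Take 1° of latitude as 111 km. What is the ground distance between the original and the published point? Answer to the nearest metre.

Δlat = 81.857421 − 81.857 = +0.000421°; Δlon = 111.782127 − 111.782 = +0.000127°.
North–south shift: 0.000421 × 111000 = 46.731 m.
East–west at this latitude: 0.000127° × 111000 × cos 81.857° ≈ 0.000127 × 15722.5 = 1.99676 m.
Distance: √(46.731² + 1.99676²) ≈ 46.7736 m.

47 metres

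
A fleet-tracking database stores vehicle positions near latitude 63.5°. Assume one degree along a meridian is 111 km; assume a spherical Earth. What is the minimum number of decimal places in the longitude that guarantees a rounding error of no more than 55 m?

3

At 63.5° one degree of longitude covers 111000 × cos 63.5° ≈ 111000 × 0.4462 ≈ 49528 m.
N decimal places → at most half a unit in the last place, 0.5 × 10⁻ᴺ° = 49528/2 × 10⁻ᴺ m.
Setting 24764 × 10⁻ᴺ ≤ 55 gives 10ᴺ ≥ 450.3, i.e. N ≥ 2.65.
N = 2 would give 248 m (too coarse); N = 3 gives 24.8 m ≤ 55 m.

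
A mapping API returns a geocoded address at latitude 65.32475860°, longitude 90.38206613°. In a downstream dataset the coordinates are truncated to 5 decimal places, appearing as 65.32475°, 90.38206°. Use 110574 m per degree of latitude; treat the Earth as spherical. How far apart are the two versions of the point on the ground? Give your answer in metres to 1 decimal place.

1.0 metres

The latitude changed by +0.00000860° and the longitude by +0.00000613°.
N–S: 0.00000860° × 110574 m/° = 0.950936 m.
East–west at this latitude: 0.00000613° × 110574 × cos 65.3247° ≈ 0.00000613 × 46161.8 = 0.282972 m.
Hypotenuse of the two orthogonal shifts: √(0.950936² + 0.282972²) = 0.992146 m.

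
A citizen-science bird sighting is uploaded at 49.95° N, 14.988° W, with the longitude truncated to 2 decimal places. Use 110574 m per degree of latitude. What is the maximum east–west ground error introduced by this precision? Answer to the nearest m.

Truncating at 2 decimal places can drop up to a full unit in the last place, so the longitude may be off by as much as 0.01°.
One degree of longitude at 49.95° is 110574 × cos 49.95° ≈ 110574 × 0.6435 = 71149.5 m.
East–west error: 0.01° × 71149.5 m/° ≈ 711.495 m.

711 m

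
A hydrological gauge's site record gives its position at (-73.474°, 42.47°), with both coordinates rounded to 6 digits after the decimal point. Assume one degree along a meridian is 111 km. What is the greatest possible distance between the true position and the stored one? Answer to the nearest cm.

Rounding to 6 decimal places leaves each coordinate within ±5e-07° of the true value.
Latitude error → 5e-07 × 111000 = 0.0555 m along the meridian.
E–W at 73.474°: 5e-07° × 111000 × cos 73.474° = 5e-07 × 111000 × 0.2845 ≈ 0.015787 m.
The two errors are perpendicular, so the maximum displacement is √(0.0555² + 0.015787²) ≈ 0.0577016 m.
That is 0.0577016 m = 5.7702 cm.

6 cm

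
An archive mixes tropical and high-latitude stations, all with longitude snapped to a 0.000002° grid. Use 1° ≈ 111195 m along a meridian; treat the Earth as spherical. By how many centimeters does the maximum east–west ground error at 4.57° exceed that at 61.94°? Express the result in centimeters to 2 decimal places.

With a 0.000002° grid the true value lies within half a step, ±0.000002°/2 = ±1e-06°, of the stored one.
Error at 4.57° = 1e-06° × 111195 × cos 4.57° ≈ 0.11119 × 0.9968 = 0.11084 m.
At 61.94°: 1e-06° × 111195 × cos 61.94° = 1e-06 × 111195 × 0.4704 ≈ 0.052306 m.
Difference: 0.11084 − 0.052306 = 0.058536 m.
That is 0.0585358 m = 5.8536 cm.

5.85 centimeters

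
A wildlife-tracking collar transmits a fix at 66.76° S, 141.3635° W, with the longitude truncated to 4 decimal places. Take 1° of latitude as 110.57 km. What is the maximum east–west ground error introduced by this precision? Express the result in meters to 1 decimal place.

4.4 meters

Truncating at 4 decimal places can drop up to a full unit in the last place, so the longitude may be off by as much as 0.0001°.
One degree of longitude at 66.76° is 110570 × cos 66.76° ≈ 110570 × 0.3946 = 43629.1 m.
East–west error: 0.0001° × 43629.1 m/° ≈ 4.36291 m.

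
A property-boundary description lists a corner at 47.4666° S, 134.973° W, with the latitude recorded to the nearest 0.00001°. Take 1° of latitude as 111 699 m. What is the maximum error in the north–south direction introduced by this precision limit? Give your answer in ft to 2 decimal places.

1.83 ft

Rounding to 5 decimal places leaves the latitude within ±5e-06° of the true value.
North–south distance: 5e-06° × 111699 m/° = 0.558495 m.
Converting: 0.558495 m × 3.2808 ft/m ≈ 1.8323 ft.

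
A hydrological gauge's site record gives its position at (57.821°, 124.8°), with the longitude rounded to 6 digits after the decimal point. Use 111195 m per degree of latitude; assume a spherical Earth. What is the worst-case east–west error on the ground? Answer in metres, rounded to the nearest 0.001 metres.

0.030 metres

Rounding to 6 decimal places leaves the longitude within ±5e-07° of the true value.
One degree of longitude at 57.821° is 111195 × cos 57.821° ≈ 111195 × 0.5326 = 59218.7 m.
So at most 5e-07° × 59218.7 ≈ 0.0296093 m east–west.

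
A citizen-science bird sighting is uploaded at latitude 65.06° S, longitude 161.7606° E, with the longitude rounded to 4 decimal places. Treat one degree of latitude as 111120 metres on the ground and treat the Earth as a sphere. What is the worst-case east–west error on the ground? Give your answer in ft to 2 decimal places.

7.69 ft

Rounding to 4 decimal places leaves the longitude within ±5e-05° of the true value.
Parallels shrink by cos φ, so at 65.06° a degree of longitude is 111120 × 0.4217 ≈ 46855.9 m.
So at most 5e-05° × 46855.9 ≈ 2.34279 m east–west.
Converting: 2.34279 m × 3.2808 ft/m ≈ 7.6863 ft.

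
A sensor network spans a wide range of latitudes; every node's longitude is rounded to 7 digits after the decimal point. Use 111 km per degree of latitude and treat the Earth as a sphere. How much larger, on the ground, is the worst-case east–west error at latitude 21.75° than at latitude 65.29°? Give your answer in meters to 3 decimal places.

Rounding to 7 decimal places leaves the longitude within ±5e-08° of the true value.
At 21.75°: 5e-08° × 111000 × cos 21.75° = 5e-08 × 111000 × 0.9288 ≈ 0.0051549 m.
Error at 65.29° = 5e-08° × 111000 × cos 65.29° ≈ 0.00555 × 0.4180 = 0.00232 m.
Difference: 0.0051549 − 0.00232 = 0.0028349 m.

0.003 meters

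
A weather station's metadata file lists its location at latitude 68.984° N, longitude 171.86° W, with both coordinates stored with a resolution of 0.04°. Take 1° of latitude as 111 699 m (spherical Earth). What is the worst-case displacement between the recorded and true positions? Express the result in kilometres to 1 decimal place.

2.4 kilometres

With a 0.04° grid the true value lies within half a step, ±0.04°/2 = ±0.02°, of the stored one.
N–S: 0.02° × 111699 m/° = 2233.98 m.
East–west component at 68.984°: 0.02° × 111699 × cos 68.984° ≈ 0.02 × 40058.5 ≈ 801.169 m.
Worst case both components are at the extreme and orthogonal: √(2233.98² + 801.169²) ≈ 2373.3 m.
That is 2373.3 m = 2.3733 km.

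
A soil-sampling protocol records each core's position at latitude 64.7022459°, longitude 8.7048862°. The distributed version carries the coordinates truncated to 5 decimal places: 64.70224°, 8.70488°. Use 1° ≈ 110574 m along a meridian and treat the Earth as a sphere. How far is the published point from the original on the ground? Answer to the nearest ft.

The latitude changed by +0.0000059° and the longitude by +0.0000062°.
N–S: 0.0000059° × 110574 m/° = 0.652387 m.
East–west at this latitude: 0.0000062° × 110574 × cos 64.7022° ≈ 0.0000062 × 47250.8 = 0.292955 m.
Hypotenuse of the two orthogonal shifts: √(0.652387² + 0.292955²) = 0.715144 m.
Converting: 0.715144 m × 3.2808 ft/m ≈ 2.3463 ft.

2 ft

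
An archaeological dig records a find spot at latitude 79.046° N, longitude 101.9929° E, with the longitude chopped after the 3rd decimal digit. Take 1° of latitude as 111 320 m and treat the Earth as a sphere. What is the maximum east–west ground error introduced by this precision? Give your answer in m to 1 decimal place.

21.2 m

Truncating at 3 decimal places can drop up to a full unit in the last place, so the longitude may be off by as much as 0.001°.
At latitude 79.046° a degree of longitude spans 111320 m × cos 79.046° = 111320 × 0.1900 ≈ 21153.1 m.
So at most 0.001° × 21153.1 ≈ 21.1531 m east–west.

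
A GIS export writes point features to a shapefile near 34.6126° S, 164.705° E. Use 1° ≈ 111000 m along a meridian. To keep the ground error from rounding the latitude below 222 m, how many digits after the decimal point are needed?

One degree of latitude covers 111000 m.
N decimal places → at most half a unit in the last place, 0.5 × 10⁻ᴺ° = 111000/2 × 10⁻ᴺ m.
Need 0.5 × 111000 × 10⁻ᴺ ≤ 222 → 10⁻ᴺ ≤ 4.000e-03, so N ≥ 2.40.
So 3 decimal places suffice (55.5 m); 2 would allow up to 555 m.

3 decimal places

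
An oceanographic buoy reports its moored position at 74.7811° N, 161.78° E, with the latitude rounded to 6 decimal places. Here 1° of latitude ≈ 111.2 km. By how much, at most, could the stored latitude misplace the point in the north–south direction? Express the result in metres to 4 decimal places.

0.0556 metres

Rounding to 6 decimal places leaves the latitude within ±5e-07° of the true value.
North–south distance: 5e-07° × 111200 m/° = 0.0556 m.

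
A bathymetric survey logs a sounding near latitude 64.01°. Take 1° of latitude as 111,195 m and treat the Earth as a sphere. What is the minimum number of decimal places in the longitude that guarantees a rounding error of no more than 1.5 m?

At 64.01° one degree of longitude covers 111195 × cos 64.01° ≈ 111195 × 0.4382 ≈ 48727.2 m.
With N decimal places the half-ulp bound is 0.5·10⁻ᴺ°, or 0.5·10⁻ᴺ × 48727.2 m on the ground.
Need 0.5 × 48727.2 × 10⁻ᴺ ≤ 1.5 → 10⁻ᴺ ≤ 6.157e-05, so N ≥ 4.21.
So 5 decimal places suffice (0.244 m); 4 would allow up to 2.44 m.

5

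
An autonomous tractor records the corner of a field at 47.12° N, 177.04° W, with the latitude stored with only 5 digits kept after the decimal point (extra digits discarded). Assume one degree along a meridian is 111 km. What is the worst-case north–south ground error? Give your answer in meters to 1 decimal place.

Truncating at 5 decimal places can drop up to a full unit in the last place, so the latitude may be off by as much as 1e-05°.
Along the meridian that is 1e-05° × 111000 m/° = 1.11 m.

1.1 meters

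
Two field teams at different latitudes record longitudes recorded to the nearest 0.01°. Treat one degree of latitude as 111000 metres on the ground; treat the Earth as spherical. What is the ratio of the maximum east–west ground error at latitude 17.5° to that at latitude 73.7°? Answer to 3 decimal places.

Rounding to 2 decimal places leaves the longitude within ±0.005° of the true value.
At 17.5°: 0.005° × 111000 × cos 17.5° = 0.005 × 111000 × 0.9537 ≈ 529.31 m.
Error at 73.7° = 0.005° × 111000 × cos 73.7° ≈ 555 × 0.2807 = 155.77 m.
The ratio reduces to cos 17.5° / cos 73.7° = 0.9537/0.2807 ≈ 3.3980.

3.398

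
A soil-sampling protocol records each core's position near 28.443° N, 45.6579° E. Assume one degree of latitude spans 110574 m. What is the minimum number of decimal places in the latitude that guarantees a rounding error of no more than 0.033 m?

7 decimal places

One degree of latitude covers 110574 m.
With N decimal places the half-ulp bound is 0.5·10⁻ᴺ°, or 0.5·10⁻ᴺ × 110574 m on the ground.
Need 0.5 × 110574 × 10⁻ᴺ ≤ 0.033 → 10⁻ᴺ ≤ 5.969e-07, so N ≥ 6.22.
So 7 decimal places suffice (0.00553 m); 6 would allow up to 0.0553 m.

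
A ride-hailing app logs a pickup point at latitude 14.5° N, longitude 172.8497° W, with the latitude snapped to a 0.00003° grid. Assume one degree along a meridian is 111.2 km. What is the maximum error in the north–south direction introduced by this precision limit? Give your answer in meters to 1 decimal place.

With a 0.00003° grid the true value lies within half a step, ±0.00003°/2 = ±1.5e-05°, of the stored one.
Along the meridian that is 1.5e-05° × 111200 m/° = 1.668 m.

1.7 meters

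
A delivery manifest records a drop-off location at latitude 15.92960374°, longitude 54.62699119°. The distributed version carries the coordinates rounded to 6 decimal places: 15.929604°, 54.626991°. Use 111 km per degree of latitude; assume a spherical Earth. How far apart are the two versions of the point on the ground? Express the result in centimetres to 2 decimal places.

Δlat = 15.92960374 − 15.929604 = -0.00000026°; Δlon = 54.62699119 − 54.626991 = +0.00000019°.
N–S: -0.00000026° × 111000 m/° = -0.02886 m.
East–west at this latitude: 0.00000019° × 111000 × cos 15.9296° ≈ 0.00000019 × 106738 = 0.0202801 m.
Hypotenuse of the two orthogonal shifts: √(0.02886² + 0.0202801²) = 0.035273 m.
That is 0.035273 m = 3.5273 cm.

3.53 centimetres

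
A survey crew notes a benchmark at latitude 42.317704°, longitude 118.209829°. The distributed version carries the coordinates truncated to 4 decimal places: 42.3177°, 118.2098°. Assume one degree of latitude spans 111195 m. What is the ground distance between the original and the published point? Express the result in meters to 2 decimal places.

The latitude changed by +0.000004° and the longitude by +0.000029°.
N–S: 0.000004° × 111195 m/° = 0.44478 m.
E–W at 42.3177°: 0.000029° × 111195 × cos 42.3177° = 0.000029 × 111195 × 0.7394 ≈ 2.38438 m.
Distance: √(0.44478² + 2.38438²) ≈ 2.42551 m.

2.43 meters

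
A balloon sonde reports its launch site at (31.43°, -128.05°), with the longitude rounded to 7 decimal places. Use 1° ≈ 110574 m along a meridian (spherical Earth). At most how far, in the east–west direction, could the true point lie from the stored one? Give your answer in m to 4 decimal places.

Rounding to 7 decimal places leaves the longitude within ±5e-08° of the true value.
Parallels shrink by cos φ, so at 31.43° a degree of longitude is 110574 × 0.8533 ≈ 94350.3 m.
Maximum E–W displacement: 5e-08 × 94350.3 = 0.00471752 m.

0.0047 m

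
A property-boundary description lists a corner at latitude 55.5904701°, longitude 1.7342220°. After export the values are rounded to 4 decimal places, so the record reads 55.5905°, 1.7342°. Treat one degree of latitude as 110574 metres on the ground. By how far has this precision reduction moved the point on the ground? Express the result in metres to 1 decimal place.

Δlat = 55.5904701 − 55.5905 = -0.0000299°; Δlon = 1.7342220 − 1.7342 = +0.0000220°.
N–S: -0.0000299° × 110574 m/° = -3.30616 m.
East–west at this latitude: 0.0000220° × 110574 × cos 55.5905° ≈ 0.0000220 × 62485.8 = 1.37469 m.
Combined displacement = (3.30616² + 1.37469²)^½ ≈ 3.58057 m.

3.6 metres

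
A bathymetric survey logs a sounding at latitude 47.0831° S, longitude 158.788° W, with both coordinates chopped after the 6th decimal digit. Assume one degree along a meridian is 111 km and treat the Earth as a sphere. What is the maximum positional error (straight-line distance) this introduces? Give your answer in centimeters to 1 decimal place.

Truncating at 6 decimal places can drop up to a full unit in the last place, so each coordinate may be off by as much as 1e-06°.
North–south component: 1e-06° × 111000 = 0.111 m.
E–W at 47.0831°: 1e-06° × 111000 × cos 47.0831° = 1e-06 × 111000 × 0.6809 ≈ 0.075584 m.
Worst case both components are at the extreme and orthogonal: √(0.111² + 0.075584²) ≈ 0.134291 m.
That is 0.134291 m = 13.429 cm.

13.4 centimeters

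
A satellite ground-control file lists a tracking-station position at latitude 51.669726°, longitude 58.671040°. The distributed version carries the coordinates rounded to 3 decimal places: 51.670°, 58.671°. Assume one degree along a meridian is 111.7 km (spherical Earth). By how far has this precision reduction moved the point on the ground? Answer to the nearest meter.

The latitude changed by -0.000274° and the longitude by +0.000040°.
North–south shift: -0.000274 × 111700 = -30.6058 m.
East–west at this latitude: 0.000040° × 111700 × cos 51.67° ≈ 0.000040 × 69275.2 = 2.77101 m.
Combined displacement = (30.6058² + 2.77101²)^½ ≈ 30.731 m.

31 meters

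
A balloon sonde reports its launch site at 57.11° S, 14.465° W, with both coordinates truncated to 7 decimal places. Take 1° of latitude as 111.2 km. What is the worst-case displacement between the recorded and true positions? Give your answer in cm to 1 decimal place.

1.3 cm

Truncating at 7 decimal places can drop up to a full unit in the last place, so each coordinate may be off by as much as 1e-07°.
North–south component: 1e-07° × 111200 = 0.01112 m.
Longitude error → 1e-07 × 111200 × cos 57.11° = 1e-07 × 111200 × 0.5430 ≈ 0.00603847 m.
Combining orthogonally: (0.01112² + 0.00603847²)^½ ≈ 0.0126538 m.
That is 0.0126538 m = 1.2654 cm.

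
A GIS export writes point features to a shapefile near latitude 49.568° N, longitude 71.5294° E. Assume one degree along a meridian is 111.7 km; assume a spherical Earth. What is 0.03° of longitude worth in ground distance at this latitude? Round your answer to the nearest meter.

At 49.568° a degree of longitude is 111700 × cos 49.568° ≈ 72442.5 m, so 0.03° corresponds to 2173.27 m.

2173 meters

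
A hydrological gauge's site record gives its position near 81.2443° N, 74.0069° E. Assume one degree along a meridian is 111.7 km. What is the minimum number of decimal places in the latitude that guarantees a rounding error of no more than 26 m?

One degree of latitude covers 111700 m.
With N decimal places the half-ulp bound is 0.5·10⁻ᴺ°, or 0.5·10⁻ᴺ × 111700 m on the ground.
Need 0.5 × 111700 × 10⁻ᴺ ≤ 26 → 10⁻ᴺ ≤ 4.655e-04, so N ≥ 3.33.
So 4 decimal places suffice (5.58 m); 3 would allow up to 55.9 m.

4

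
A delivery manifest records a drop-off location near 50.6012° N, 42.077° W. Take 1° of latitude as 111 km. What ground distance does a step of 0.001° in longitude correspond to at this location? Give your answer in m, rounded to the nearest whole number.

70 m

At 50.6012° a degree of longitude is 111000 × cos 50.6012° ≈ 70453.3 m, so 0.001° corresponds to 70.4533 m.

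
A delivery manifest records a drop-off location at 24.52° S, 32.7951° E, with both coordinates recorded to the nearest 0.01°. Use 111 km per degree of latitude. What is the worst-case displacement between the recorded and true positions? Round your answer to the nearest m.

750 m

Rounding to 2 decimal places leaves each coordinate within ±0.005° of the true value.
Latitude error → 0.005 × 111000 = 555 m along the meridian.
Longitude error → 0.005 × 111000 × cos 24.52° = 0.005 × 111000 × 0.9098 ≈ 504.948 m.
The two errors are perpendicular, so the maximum displacement is √(555² + 504.948²) ≈ 750.332 m.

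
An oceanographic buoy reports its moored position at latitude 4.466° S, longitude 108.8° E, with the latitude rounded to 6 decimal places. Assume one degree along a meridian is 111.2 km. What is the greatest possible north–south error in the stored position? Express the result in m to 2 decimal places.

Rounding to 6 decimal places leaves the latitude within ±5e-07° of the true value.
North–south distance: 5e-07° × 111200 m/° = 0.0556 m.

0.06 m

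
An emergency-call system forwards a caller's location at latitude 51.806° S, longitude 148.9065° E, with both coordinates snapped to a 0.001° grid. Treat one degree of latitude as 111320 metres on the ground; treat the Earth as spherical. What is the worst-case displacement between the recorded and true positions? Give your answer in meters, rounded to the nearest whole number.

65 meters

With a 0.001° grid the true value lies within half a step, ±0.001°/2 = ±0.0005°, of the stored one.
North–south component: 0.0005° × 111320 = 55.66 m.
East–west component at 51.806°: 0.0005° × 111320 × cos 51.806° ≈ 0.0005 × 68832.1 ≈ 34.416 m.
Worst case both components are at the extreme and orthogonal: √(55.66² + 34.416²) ≈ 65.4408 m.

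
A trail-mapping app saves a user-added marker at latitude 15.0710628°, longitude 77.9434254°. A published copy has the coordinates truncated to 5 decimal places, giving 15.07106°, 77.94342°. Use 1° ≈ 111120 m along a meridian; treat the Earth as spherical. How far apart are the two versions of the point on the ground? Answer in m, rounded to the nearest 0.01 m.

0.66 m

Δlat = 15.0710628 − 15.07106 = +0.0000028°; Δlon = 77.9434254 − 77.94342 = +0.0000054°.
N–S: 0.0000028° × 111120 m/° = 0.311136 m.
East–west at this latitude: 0.0000054° × 111120 × cos 15.0711° ≈ 0.0000054 × 107298 = 0.579409 m.
Distance: √(0.311136² + 0.579409²) ≈ 0.657663 m.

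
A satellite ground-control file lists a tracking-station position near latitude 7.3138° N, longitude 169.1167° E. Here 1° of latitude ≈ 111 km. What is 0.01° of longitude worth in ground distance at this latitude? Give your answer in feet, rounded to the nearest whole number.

3612 feet

At 7.3138° a degree of longitude is 111000 × cos 7.3138° ≈ 110097 m, so 0.01° corresponds to 1100.97 m.
Converting: 1100.97 m × 3.2808 ft/m ≈ 3612.1 ft.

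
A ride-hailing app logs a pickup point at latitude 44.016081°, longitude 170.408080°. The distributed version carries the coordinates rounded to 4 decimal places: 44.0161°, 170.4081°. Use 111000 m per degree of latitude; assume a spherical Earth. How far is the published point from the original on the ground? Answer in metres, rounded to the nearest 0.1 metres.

2.6 metres

Δlat = 44.016081 − 44.0161 = -0.000019°; Δlon = 170.408080 − 170.4081 = -0.000020°.
North–south shift: -0.000019 × 111000 = -2.109 m.
East–west at this latitude: -0.000020° × 111000 × cos 44.0161° ≈ -0.000020 × 79825 = -1.5965 m.
Distance: √(2.109² + 1.5965²) ≈ 2.64513 m.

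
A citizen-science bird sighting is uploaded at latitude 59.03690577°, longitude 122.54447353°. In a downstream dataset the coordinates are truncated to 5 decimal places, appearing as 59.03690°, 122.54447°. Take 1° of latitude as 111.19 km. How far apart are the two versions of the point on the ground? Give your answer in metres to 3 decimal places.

0.673 metres

The latitude changed by +0.00000577° and the longitude by +0.00000353°.
North–south shift: 0.00000577 × 111190 = 0.641566 m.
East–west at this latitude: 0.00000353° × 111190 × cos 59.0369° ≈ 0.00000353 × 57205.7 = 0.201936 m.
Hypotenuse of the two orthogonal shifts: √(0.641566² + 0.201936²) = 0.672596 m.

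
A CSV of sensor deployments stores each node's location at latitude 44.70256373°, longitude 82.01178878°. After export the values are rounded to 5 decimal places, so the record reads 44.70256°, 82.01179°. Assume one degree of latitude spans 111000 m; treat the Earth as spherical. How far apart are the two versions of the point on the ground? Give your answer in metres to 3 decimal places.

0.425 metres

Δlat = 44.70256373 − 44.70256 = +0.00000373°; Δlon = 82.01178878 − 82.01179 = -0.00000122°.
North–south shift: 0.00000373 × 111000 = 0.41403 m.
East–west at this latitude: -0.00000122° × 111000 × cos 44.7026° ≈ -0.00000122 × 78895.3 = -0.0962522 m.
Combined displacement = (0.41403² + 0.0962522²)^½ ≈ 0.425071 m.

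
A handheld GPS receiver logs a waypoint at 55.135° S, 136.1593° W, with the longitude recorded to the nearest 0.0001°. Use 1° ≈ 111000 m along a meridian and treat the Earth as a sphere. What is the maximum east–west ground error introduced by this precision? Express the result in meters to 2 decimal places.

Rounding to 4 decimal places leaves the longitude within ±5e-05° of the true value.
One degree of longitude at 55.135° is 111000 × cos 55.135° ≈ 111000 × 0.5716 = 63452.6 m.
East–west error: 5e-05° × 63452.6 m/° ≈ 3.17263 m.

3.17 meters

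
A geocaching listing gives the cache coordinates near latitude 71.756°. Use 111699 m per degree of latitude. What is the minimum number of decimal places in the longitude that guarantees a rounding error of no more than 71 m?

At 71.756° one degree of longitude covers 111699 × cos 71.756° ≈ 111699 × 0.3131 ≈ 34969 m.
With N decimal places the half-ulp bound is 0.5·10⁻ᴺ°, or 0.5·10⁻ᴺ × 34969 m on the ground.
Need 0.5 × 34969 × 10⁻ᴺ ≤ 71 → 10⁻ᴺ ≤ 4.061e-03, so N ≥ 2.39.
N = 2 would give 175 m (too coarse); N = 3 gives 17.5 m ≤ 71 m.

3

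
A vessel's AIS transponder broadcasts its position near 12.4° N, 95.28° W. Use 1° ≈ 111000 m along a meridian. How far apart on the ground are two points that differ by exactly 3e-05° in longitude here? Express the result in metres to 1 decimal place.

3.3 metres

3e-05° of longitude at 12.4° is 3e-05 × 111000 × cos 12.4° ≈ 3e-05 × 108411 = 3.25232 m.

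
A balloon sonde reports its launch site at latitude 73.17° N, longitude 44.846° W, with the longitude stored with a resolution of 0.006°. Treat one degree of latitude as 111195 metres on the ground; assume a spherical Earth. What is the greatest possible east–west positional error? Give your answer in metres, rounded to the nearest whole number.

With a 0.006° grid the true value lies within half a step, ±0.006°/2 = ±0.003°, of the stored one.
One degree of longitude at 73.17° is 111195 × cos 73.17° ≈ 111195 × 0.2895 = 32194.6 m.
Maximum E–W displacement: 0.003 × 32194.6 = 96.5839 m.

97 metres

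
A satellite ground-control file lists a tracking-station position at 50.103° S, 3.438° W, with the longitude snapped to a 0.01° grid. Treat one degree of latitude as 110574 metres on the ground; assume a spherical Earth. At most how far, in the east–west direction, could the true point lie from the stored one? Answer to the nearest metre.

With a 0.01° grid the true value lies within half a step, ±0.01°/2 = ±0.005°, of the stored one.
At latitude 50.103° a degree of longitude spans 110574 m × cos 50.103° = 110574 × 0.6414 ≈ 70923.2 m.
Maximum E–W displacement: 0.005 × 70923.2 = 354.616 m.

355 metres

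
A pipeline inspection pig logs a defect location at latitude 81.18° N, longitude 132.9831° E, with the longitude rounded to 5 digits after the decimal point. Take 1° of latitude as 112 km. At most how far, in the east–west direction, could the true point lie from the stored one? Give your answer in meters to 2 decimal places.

Rounding to 5 decimal places leaves the longitude within ±5e-06° of the true value.
At latitude 81.18° a degree of longitude spans 112000 m × cos 81.18° = 112000 × 0.1533 ≈ 17173 m.
East–west error: 5e-06° × 17173 m/° ≈ 0.0858652 m.

0.09 meters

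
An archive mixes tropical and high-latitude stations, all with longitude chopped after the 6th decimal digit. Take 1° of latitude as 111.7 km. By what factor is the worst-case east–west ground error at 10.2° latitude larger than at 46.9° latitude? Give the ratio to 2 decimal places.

1.44

Truncating at 6 decimal places can drop up to a full unit in the last place, so the longitude may be off by as much as 1e-06°.
Error at 10.2° = 1e-06° × 111700 × cos 10.2° ≈ 0.1117 × 0.9842 = 0.10993 m.
At 46.9°: 1e-06° × 111700 × cos 46.9° = 1e-06 × 111700 × 0.6833 ≈ 0.076322 m.
The ratio reduces to cos 10.2° / cos 46.9° = 0.9842/0.6833 ≈ 1.4404.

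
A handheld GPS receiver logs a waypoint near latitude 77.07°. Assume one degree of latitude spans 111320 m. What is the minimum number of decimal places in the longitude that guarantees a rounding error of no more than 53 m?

3

At 77.07° one degree of longitude covers 111320 × cos 77.07° ≈ 111320 × 0.2238 ≈ 24909 m.
N decimal places → at most half a unit in the last place, 0.5 × 10⁻ᴺ° = 24909/2 × 10⁻ᴺ m.
Setting 12454.5 × 10⁻ᴺ ≤ 53 gives 10ᴺ ≥ 235, i.e. N ≥ 2.37.
N = 2 would give 125 m (too coarse); N = 3 gives 12.5 m ≤ 53 m.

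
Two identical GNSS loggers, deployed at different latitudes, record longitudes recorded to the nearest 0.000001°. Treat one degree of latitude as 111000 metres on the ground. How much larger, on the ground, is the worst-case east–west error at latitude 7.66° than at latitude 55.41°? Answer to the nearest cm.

Rounding to 6 decimal places leaves the longitude within ±5e-07° of the true value.
Error at 7.66° = 5e-07° × 111000 × cos 7.66° ≈ 0.0555 × 0.9911 = 0.055005 m.
At 55.41°: 5e-07° × 111000 × cos 55.41° = 5e-07 × 111000 × 0.5677 ≈ 0.031507 m.
Difference: 0.055005 − 0.031507 = 0.023497 m.
That is 0.0234974 m = 2.3497 cm.

2 cm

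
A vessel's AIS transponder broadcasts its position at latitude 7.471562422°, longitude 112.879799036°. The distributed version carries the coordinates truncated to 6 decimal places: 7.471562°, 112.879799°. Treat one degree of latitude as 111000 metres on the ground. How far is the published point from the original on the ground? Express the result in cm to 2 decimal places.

4.70 cm

Δlat = 7.471562422 − 7.471562 = +0.000000422°; Δlon = 112.879799036 − 112.879799 = +0.000000036°.
N–S: 0.000000422° × 111000 m/° = 0.046842 m.
East–west at this latitude: 0.000000036° × 111000 × cos 7.47156° ≈ 0.000000036 × 110058 = 0.00396207 m.
Distance: √(0.046842² + 0.00396207²) ≈ 0.0470093 m.
That is 0.0470093 m = 4.7009 cm.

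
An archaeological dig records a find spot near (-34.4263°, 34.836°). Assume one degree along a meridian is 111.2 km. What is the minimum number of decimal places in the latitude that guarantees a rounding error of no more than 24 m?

4 decimal places

One degree of latitude covers 111200 m.
With N decimal places the half-ulp bound is 0.5·10⁻ᴺ°, or 0.5·10⁻ᴺ × 111200 m on the ground.
Need 0.5 × 111200 × 10⁻ᴺ ≤ 24 → 10⁻ᴺ ≤ 4.317e-04, so N ≥ 3.36.
So 4 decimal places suffice (5.56 m); 3 would allow up to 55.6 m.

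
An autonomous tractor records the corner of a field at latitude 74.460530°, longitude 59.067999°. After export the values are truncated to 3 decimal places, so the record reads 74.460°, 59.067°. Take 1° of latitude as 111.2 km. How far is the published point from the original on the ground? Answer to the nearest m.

66 m

The latitude changed by +0.000530° and the longitude by +0.000999°.
N–S: 0.000530° × 111200 m/° = 58.936 m.
E–W at 74.46°: 0.000999° × 111200 × cos 74.46° = 0.000999 × 111200 × 0.2679 ≈ 29.7619 m.
Distance: √(58.936² + 29.7619²) ≈ 66.0244 m.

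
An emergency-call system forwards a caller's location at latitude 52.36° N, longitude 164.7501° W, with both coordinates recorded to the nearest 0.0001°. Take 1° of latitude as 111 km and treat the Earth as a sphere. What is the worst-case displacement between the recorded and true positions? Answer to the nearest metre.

Rounding to 4 decimal places leaves each coordinate within ±5e-05° of the true value.
N–S: 5e-05° × 111000 m/° = 5.55 m.
East–west component at 52.36°: 5e-05° × 111000 × cos 52.36° ≈ 5e-05 × 67787.5 ≈ 3.38937 m.
Combining orthogonally: (5.55² + 3.38937²)^½ ≈ 6.5031 m.

7 metres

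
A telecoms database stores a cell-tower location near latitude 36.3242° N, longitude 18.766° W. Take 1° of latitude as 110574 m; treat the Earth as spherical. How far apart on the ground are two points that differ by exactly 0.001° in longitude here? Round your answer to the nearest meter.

89 meters

One degree of longitude here spans 110574 × cos 36.3242° = 110574 × 0.8057 ≈ 89087.1 m; 0.001° of that is 89.0871 m.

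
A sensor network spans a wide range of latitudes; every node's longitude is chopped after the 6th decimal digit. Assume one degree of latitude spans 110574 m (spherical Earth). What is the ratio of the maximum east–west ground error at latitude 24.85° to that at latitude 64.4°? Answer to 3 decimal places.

Truncating at 6 decimal places can drop up to a full unit in the last place, so the longitude may be off by as much as 1e-06°.
Error at 24.85° = 1e-06° × 110574 × cos 24.85° ≈ 0.11057 × 0.9074 = 0.10034 m.
At 64.4°: 1e-06° × 110574 × cos 64.4° = 1e-06 × 110574 × 0.4321 ≈ 0.047777 m.
The ratio reduces to cos 24.85° / cos 64.4° = 0.9074/0.4321 ≈ 2.1001.

2.100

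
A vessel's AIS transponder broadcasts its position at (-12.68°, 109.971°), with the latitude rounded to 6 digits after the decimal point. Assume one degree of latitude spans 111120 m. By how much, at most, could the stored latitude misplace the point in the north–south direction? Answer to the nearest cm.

Rounding to 6 decimal places leaves the latitude within ±5e-07° of the true value.
So the N–S error is at most 5e-07 × 111120 = 0.05556 m.
That is 0.05556 m = 5.556 cm.

6 cm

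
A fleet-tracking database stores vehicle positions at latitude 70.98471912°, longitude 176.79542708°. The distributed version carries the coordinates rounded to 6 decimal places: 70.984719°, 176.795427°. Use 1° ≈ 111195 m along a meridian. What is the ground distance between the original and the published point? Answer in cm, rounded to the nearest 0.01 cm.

1.37 cm

The latitude changed by +0.00000012° and the longitude by +0.00000008°.
N–S: 0.00000012° × 111195 m/° = 0.0133434 m.
E–W at 70.9847°: 0.00000008° × 111195 × cos 70.9847° = 0.00000008 × 111195 × 0.3258 ≈ 0.00289837 m.
Combined displacement = (0.0133434² + 0.00289837²)^½ ≈ 0.0136546 m.
That is 0.0136546 m = 1.3655 cm.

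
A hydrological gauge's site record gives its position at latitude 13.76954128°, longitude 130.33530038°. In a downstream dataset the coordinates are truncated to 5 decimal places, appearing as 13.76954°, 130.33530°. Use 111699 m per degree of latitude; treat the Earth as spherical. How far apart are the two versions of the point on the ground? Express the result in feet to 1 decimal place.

0.5 feet

Δlat = 13.76954128 − 13.76954 = +0.00000128°; Δlon = 130.33530038 − 130.33530 = +0.00000038°.
N–S: 0.00000128° × 111699 m/° = 0.142975 m.
E–W at 13.7695°: 0.00000038° × 111699 × cos 13.7695° = 0.00000038 × 111699 × 0.9713 ≈ 0.0412258 m.
Hypotenuse of the two orthogonal shifts: √(0.142975² + 0.0412258²) = 0.1488 m.
In feet: 0.1488 m ÷ 0.3048 ≈ 0.48819 ft.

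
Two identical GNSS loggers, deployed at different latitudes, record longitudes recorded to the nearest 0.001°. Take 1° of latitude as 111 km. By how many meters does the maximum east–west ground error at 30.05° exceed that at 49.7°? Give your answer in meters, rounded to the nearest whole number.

12 meters

Rounding to 3 decimal places leaves the longitude within ±0.0005° of the true value.
Error at 30.05° = 0.0005° × 111000 × cos 30.05° ≈ 55.5 × 0.8656 = 48.04 m.
Error at 49.7° = 0.0005° × 111000 × cos 49.7° ≈ 55.5 × 0.6468 = 35.897 m.
So the lower-latitude error exceeds the higher by 48.04 − 35.897 = 12.143 m.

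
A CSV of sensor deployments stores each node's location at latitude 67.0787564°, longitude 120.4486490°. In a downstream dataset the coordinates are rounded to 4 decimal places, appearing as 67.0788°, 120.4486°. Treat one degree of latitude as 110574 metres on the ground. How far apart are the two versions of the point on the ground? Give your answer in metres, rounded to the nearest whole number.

Δlat = 67.0787564 − 67.0788 = -0.0000436°; Δlon = 120.4486490 − 120.4486 = +0.0000490°.
N–S: -0.0000436° × 110574 m/° = -4.82103 m.
East–west at this latitude: 0.0000490° × 110574 × cos 67.0788° ≈ 0.0000490 × 43064.7 = 2.11017 m.
Combined displacement = (4.82103² + 2.11017²)^½ ≈ 5.26261 m.

5 metres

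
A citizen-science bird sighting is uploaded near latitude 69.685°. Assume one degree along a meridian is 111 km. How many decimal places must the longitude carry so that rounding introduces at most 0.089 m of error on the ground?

6 decimal places

At 69.685° one degree of longitude covers 111000 × cos 69.685° ≈ 111000 × 0.3472 ≈ 38537.1 m.
N decimal places → at most half a unit in the last place, 0.5 × 10⁻ᴺ° = 38537.1/2 × 10⁻ᴺ m.
Setting 19268.6 × 10⁻ᴺ ≤ 0.089 gives 10ᴺ ≥ 2.165e+05, i.e. N ≥ 5.34.
So 6 decimal places suffice (0.0193 m); 5 would allow up to 0.193 m.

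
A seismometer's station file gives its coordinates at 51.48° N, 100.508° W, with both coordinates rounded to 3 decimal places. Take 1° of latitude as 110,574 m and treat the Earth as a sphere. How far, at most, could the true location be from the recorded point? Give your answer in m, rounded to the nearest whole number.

Rounding to 3 decimal places leaves each coordinate within ±0.0005° of the true value.
North–south component: 0.0005° × 110574 = 55.287 m.
East–west component at 51.48°: 0.0005° × 110574 × cos 51.48° ≈ 0.0005 × 68864.1 ≈ 34.4321 m.
The two errors are perpendicular, so the maximum displacement is √(55.287² + 34.4321²) ≈ 65.1323 m.

65 m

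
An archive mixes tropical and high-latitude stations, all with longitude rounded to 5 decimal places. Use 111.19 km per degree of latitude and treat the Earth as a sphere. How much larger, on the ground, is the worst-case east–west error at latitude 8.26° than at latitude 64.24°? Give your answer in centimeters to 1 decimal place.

30.9 centimeters

Rounding to 5 decimal places leaves the longitude within ±5e-06° of the true value.
Error at 8.26° = 5e-06° × 111190 × cos 8.26° ≈ 0.55595 × 0.9896 = 0.55018 m.
At 64.24°: 5e-06° × 111190 × cos 64.24° = 5e-06 × 111190 × 0.4346 ≈ 0.24162 m.
Difference: 0.55018 − 0.24162 = 0.30857 m.
That is 0.308566 m = 30.857 cm.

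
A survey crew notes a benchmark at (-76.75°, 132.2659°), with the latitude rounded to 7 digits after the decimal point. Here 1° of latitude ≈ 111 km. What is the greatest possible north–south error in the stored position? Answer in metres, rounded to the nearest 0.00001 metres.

0.00555 metres

Rounding to 7 decimal places leaves the latitude within ±5e-08° of the true value.
So the N–S error is at most 5e-08 × 111000 = 0.00555 m.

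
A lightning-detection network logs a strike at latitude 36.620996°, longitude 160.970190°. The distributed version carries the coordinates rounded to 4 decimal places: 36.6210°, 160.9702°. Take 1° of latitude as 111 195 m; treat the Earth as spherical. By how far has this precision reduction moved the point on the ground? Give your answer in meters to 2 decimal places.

Δlat = 36.620996 − 36.6210 = -0.000004°; Δlon = 160.970190 − 160.9702 = -0.000010°.
North–south shift: -0.000004 × 111195 = -0.44478 m.
E–W at 36.621°: -0.000010° × 111195 × cos 36.621° = -0.000010 × 111195 × 0.8026 ≈ -0.89245 m.
Distance: √(0.44478² + 0.89245²) ≈ 0.997144 m.

1.00 meters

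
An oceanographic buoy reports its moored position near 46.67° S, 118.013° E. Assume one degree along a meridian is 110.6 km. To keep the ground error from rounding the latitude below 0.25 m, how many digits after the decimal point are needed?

6

One degree of latitude covers 110600 m.
Rounding to N decimal places gives at most 0.5 × 10⁻ᴺ degrees of error, i.e. 0.5 × 10⁻ᴺ × 110600 m.
Need 0.5 × 110600 × 10⁻ᴺ ≤ 0.25 → 10⁻ᴺ ≤ 4.521e-06, so N ≥ 5.34.
N = 5 would give 0.553 m (too coarse); N = 6 gives 0.0553 m ≤ 0.25 m.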